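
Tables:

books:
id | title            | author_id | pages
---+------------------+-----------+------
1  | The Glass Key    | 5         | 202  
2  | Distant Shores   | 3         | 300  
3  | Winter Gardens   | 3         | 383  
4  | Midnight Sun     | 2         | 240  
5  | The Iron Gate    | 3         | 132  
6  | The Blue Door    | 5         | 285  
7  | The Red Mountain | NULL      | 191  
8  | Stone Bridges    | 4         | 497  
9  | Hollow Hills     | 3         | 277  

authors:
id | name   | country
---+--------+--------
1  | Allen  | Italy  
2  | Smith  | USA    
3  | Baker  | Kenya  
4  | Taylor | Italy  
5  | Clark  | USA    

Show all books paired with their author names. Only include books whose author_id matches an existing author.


INNER JOIN keeps only books rows whose author_id matches an id in authors. Walk through each book:
  - book 1 (The Glass Key): author_id=5 -> matches Clark
  - book 2 (Distant Shores): author_id=3 -> matches Baker
  - book 3 (Winter Gardens): author_id=3 -> matches Baker
  - book 4 (Midnight Sun): author_id=2 -> matches Smith
  - book 5 (The Iron Gate): author_id=3 -> matches Baker
  - book 6 (The Blue Door): author_id=5 -> matches Clark
  - book 7 (The Red Mountain): author_id=NULL, no match -> dropped
  - book 8 (Stone Bridges): author_id=4 -> matches Taylor
  - book 9 (Hollow Hills): author_id=3 -> matches Baker
So 1 of 9 rows is dropped.

SQL:
SELECT a.title, b.name AS author
FROM books a
INNER JOIN authors b ON a.author_id = b.id

Result:
title          | author
---------------+-------
The Glass Key  | Clark 
Distant Shores | Baker 
Winter Gardens | Baker 
Midnight Sun   | Smith 
The Iron Gate  | Baker 
The Blue Door  | Clark 
Stone Bridges  | Taylor
Hollow Hills   | Baker 


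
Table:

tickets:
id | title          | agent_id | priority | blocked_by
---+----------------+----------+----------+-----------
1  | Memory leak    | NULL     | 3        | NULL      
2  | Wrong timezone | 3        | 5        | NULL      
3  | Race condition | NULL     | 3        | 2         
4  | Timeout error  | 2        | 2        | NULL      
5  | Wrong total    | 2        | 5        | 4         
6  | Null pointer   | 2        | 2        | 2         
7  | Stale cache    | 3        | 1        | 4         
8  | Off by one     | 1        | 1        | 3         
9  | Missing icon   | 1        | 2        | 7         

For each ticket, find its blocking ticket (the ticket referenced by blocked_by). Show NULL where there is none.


This is a self-join: tickets is joined to a second copy of itself, matching each row's blocked_by to another row's id. Use LEFT JOIN so rows with blocked_by=NULL are kept.
  - ticket 1 (Memory leak): blocked_by=NULL -> NULL
  - ticket 2 (Wrong timezone): blocked_by=NULL -> NULL
  - ticket 3 (Race condition): blocked_by=2 -> Wrong timezone
  - ticket 4 (Timeout error): blocked_by=NULL -> NULL
  - ticket 5 (Wrong total): blocked_by=4 -> Timeout error
  - ticket 6 (Null pointer): blocked_by=2 -> Wrong timezone
  - ticket 7 (Stale cache): blocked_by=4 -> Timeout error
  - ticket 8 (Off by one): blocked_by=3 -> Race condition
  - ticket 9 (Missing icon): blocked_by=7 -> Stale cache

SQL:
SELECT a.title AS item, b.title AS blocked_by
FROM tickets a
LEFT JOIN tickets b ON a.blocked_by = b.id

Result:
item           | blocked_by    
---------------+---------------
Memory leak    | NULL          
Wrong timezone | NULL          
Race condition | Wrong timezone
Timeout error  | NULL          
Wrong total    | Timeout error 
Null pointer   | Wrong timezone
Stale cache    | Timeout error 
Off by one     | Race condition
Missing icon   | Stale cache   


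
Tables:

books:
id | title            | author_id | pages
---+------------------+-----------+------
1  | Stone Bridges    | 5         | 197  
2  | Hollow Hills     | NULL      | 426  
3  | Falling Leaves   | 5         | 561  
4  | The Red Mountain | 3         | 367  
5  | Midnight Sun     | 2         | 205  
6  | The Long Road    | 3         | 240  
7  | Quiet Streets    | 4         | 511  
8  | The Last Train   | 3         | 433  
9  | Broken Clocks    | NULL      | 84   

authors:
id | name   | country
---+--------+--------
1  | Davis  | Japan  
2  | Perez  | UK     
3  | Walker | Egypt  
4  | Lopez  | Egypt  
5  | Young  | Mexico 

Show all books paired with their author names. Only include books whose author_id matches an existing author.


INNER JOIN keeps only books rows whose author_id matches an id in authors. Walk through each book:
  - book 1 (Stone Bridges): author_id=5 -> matches Young
  - book 2 (Hollow Hills): author_id=NULL, no match -> dropped
  - book 3 (Falling Leaves): author_id=5 -> matches Young
  - book 4 (The Red Mountain): author_id=3 -> matches Walker
  - book 5 (Midnight Sun): author_id=2 -> matches Perez
  - book 6 (The Long Road): author_id=3 -> matches Walker
  - book 7 (Quiet Streets): author_id=4 -> matches Lopez
  - book 8 (The Last Train): author_id=3 -> matches Walker
  - book 9 (Broken Clocks): author_id=NULL, no match -> dropped
So 2 of 9 rows are dropped.

SQL:
SELECT a.title, b.name AS author
FROM books a
INNER JOIN authors b ON a.author_id = b.id

Result:
title            | author
-----------------+-------
Stone Bridges    | Young 
Falling Leaves   | Young 
The Red Mountain | Walker
Midnight Sun     | Perez 
The Long Road    | Walker
Quiet Streets    | Lopez 
The Last Train   | Walker


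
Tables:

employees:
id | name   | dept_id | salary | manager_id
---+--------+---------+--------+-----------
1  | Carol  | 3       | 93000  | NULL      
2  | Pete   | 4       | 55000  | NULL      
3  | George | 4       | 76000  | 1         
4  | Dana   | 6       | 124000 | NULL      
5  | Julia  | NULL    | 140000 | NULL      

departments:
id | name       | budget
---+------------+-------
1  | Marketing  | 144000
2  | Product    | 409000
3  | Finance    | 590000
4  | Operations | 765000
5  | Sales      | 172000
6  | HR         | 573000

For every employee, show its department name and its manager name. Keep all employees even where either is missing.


Two LEFT JOINs from the same base table employees: one to departments via dept_id, one to employees itself via manager_id. Both are LEFT so every employee is preserved.
Match against departments:
  - employee 1 (Carol): dept_id=3 -> matches Finance
  - employee 2 (Pete): dept_id=4 -> matches Operations
  - employee 3 (George): dept_id=4 -> matches Operations
  - employee 4 (Dana): dept_id=6 -> matches HR
  - employee 5 (Julia): dept_id=NULL, no match -> kept with NULL
Match against employees (self):
  - employee 1 (Carol): manager_id=NULL -> NULL
  - employee 2 (Pete): manager_id=NULL -> NULL
  - employee 3 (George): manager_id=1 -> Carol
  - employee 4 (Dana): manager_id=NULL -> NULL
  - employee 5 (Julia): manager_id=NULL -> NULL

SQL:
SELECT a.name, b.name AS department, c.name AS manager
FROM employees a
LEFT JOIN departments b ON a.dept_id = b.id
LEFT JOIN employees c ON a.manager_id = c.id

Result:
name   | department | manager
-------+------------+--------
Carol  | Finance    | NULL   
Pete   | Operations | NULL   
George | Operations | Carol  
Dana   | HR         | NULL   
Julia  | NULL       | NULL   


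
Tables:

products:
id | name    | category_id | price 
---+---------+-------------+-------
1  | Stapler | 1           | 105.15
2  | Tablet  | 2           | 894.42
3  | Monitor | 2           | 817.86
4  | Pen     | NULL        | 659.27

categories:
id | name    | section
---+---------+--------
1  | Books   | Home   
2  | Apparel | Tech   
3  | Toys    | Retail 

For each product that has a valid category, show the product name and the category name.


INNER JOIN keeps only products rows whose category_id matches an id in categories. Walk through each product:
  - product 1 (Stapler): category_id=1 -> matches Books
  - product 2 (Tablet): category_id=2 -> matches Apparel
  - product 3 (Monitor): category_id=2 -> matches Apparel
  - product 4 (Pen): category_id=NULL, no match -> dropped
So 1 of 4 rows is dropped.

SQL:
SELECT a.name, b.name AS category
FROM products a
INNER JOIN categories b ON a.category_id = b.id

Result:
name    | category
--------+---------
Stapler | Books   
Tablet  | Apparel 
Monitor | Apparel 


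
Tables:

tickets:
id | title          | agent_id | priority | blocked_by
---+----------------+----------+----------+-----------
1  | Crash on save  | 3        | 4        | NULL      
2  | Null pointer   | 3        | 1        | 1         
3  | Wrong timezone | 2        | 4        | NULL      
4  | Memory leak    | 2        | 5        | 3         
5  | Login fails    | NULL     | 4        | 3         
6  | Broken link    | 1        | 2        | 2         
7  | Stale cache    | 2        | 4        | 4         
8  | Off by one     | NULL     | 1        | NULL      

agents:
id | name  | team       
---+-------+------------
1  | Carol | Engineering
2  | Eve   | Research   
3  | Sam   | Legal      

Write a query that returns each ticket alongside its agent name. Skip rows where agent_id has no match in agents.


INNER JOIN keeps only tickets rows whose agent_id matches an id in agents. Walk through each ticket:
  - ticket 1 (Crash on save): agent_id=3 -> matches Sam
  - ticket 2 (Null pointer): agent_id=3 -> matches Sam
  - ticket 3 (Wrong timezone): agent_id=2 -> matches Eve
  - ticket 4 (Memory leak): agent_id=2 -> matches Eve
  - ticket 5 (Login fails): agent_id=NULL, no match -> dropped
  - ticket 6 (Broken link): agent_id=1 -> matches Carol
  - ticket 7 (Stale cache): agent_id=2 -> matches Eve
  - ticket 8 (Off by one): agent_id=NULL, no match -> dropped
So 2 of 8 rows are dropped.

SQL:
SELECT a.title, b.name AS agent
FROM tickets a
INNER JOIN agents b ON a.agent_id = b.id

Result:
title          | agent
---------------+------
Crash on save  | Sam  
Null pointer   | Sam  
Wrong timezone | Eve  
Memory leak    | Eve  
Broken link    | Carol
Stale cache    | Eve  


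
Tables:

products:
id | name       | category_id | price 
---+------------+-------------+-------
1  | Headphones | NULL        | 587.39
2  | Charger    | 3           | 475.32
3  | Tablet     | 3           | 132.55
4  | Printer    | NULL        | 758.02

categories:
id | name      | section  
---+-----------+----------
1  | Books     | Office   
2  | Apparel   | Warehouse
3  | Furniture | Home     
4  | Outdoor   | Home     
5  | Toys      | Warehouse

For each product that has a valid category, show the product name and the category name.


INNER JOIN keeps only products rows whose category_id matches an id in categories. Walk through each product:
  - product 1 (Headphones): category_id=NULL, no match -> dropped
  - product 2 (Charger): category_id=3 -> matches Furniture
  - product 3 (Tablet): category_id=3 -> matches Furniture
  - product 4 (Printer): category_id=NULL, no match -> dropped
So 2 of 4 rows are dropped.

SQL:
SELECT a.name, b.name AS category
FROM products a
INNER JOIN categories b ON a.category_id = b.id

Result:
name    | category 
--------+----------
Charger | Furniture
Tablet  | Furniture


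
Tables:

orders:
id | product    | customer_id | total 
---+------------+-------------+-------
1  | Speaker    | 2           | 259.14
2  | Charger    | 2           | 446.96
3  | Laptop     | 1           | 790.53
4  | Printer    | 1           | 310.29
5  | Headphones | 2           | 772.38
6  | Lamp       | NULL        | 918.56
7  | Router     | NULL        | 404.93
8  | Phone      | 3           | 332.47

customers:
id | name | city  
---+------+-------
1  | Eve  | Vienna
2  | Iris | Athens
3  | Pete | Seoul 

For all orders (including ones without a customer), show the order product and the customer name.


LEFT JOIN keeps every row from orders (the left table); where customer_id has no match in customers, the customer columns become NULL. Walk through each order:
  - order 1 (Speaker): customer_id=2 -> matches Iris
  - order 2 (Charger): customer_id=2 -> matches Iris
  - order 3 (Laptop): customer_id=1 -> matches Eve
  - order 4 (Printer): customer_id=1 -> matches Eve
  - order 5 (Headphones): customer_id=2 -> matches Iris
  - order 6 (Lamp): customer_id=NULL, no match -> kept with NULL
  - order 7 (Router): customer_id=NULL, no match -> kept with NULL
  - order 8 (Phone): customer_id=3 -> matches Pete
All 8 rows appear; 2 have NULL customer.

SQL:
SELECT a.product, b.name AS customer
FROM orders a
LEFT JOIN customers b ON a.customer_id = b.id

Result:
product    | customer
-----------+---------
Speaker    | Iris    
Charger    | Iris    
Laptop     | Eve     
Printer    | Eve     
Headphones | Iris    
Lamp       | NULL    
Router     | NULL    
Phone      | Pete    


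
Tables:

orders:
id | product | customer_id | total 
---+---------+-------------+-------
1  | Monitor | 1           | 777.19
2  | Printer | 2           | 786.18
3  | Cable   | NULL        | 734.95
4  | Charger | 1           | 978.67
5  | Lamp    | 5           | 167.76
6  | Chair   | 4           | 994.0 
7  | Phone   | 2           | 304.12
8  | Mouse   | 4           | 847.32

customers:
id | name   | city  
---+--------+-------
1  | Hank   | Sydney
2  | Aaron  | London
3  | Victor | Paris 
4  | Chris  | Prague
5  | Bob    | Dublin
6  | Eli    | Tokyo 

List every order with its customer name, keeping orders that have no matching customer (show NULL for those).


LEFT JOIN keeps every row from orders (the left table); where customer_id has no match in customers, the customer columns become NULL. Walk through each order:
  - order 1 (Monitor): customer_id=1 -> matches Hank
  - order 2 (Printer): customer_id=2 -> matches Aaron
  - order 3 (Cable): customer_id=NULL, no match -> kept with NULL
  - order 4 (Charger): customer_id=1 -> matches Hank
  - order 5 (Lamp): customer_id=5 -> matches Bob
  - order 6 (Chair): customer_id=4 -> matches Chris
  - order 7 (Phone): customer_id=2 -> matches Aaron
  - order 8 (Mouse): customer_id=4 -> matches Chris
All 8 rows appear; 1 has NULL customer.

SQL:
SELECT a.product, b.name AS customer
FROM orders a
LEFT JOIN customers b ON a.customer_id = b.id

Result:
product | customer
--------+---------
Monitor | Hank    
Printer | Aaron   
Cable   | NULL    
Charger | Hank    
Lamp    | Bob     
Chair   | Chris   
Phone   | Aaron   
Mouse   | Chris   


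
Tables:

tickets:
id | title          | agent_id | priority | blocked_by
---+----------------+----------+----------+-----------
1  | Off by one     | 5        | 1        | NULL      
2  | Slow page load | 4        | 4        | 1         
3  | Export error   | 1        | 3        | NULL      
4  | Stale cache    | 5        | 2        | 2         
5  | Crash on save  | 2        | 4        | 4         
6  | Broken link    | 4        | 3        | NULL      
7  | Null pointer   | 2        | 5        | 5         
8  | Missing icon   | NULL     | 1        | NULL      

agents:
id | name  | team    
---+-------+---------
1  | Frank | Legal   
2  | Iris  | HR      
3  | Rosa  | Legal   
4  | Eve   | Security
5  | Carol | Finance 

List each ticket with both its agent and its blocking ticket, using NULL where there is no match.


Two LEFT JOINs from the same base table tickets: one to agents via agent_id, one to tickets itself via blocked_by. Both are LEFT so every ticket is preserved.
Match against agents:
  - ticket 1 (Off by one): agent_id=5 -> matches Carol
  - ticket 2 (Slow page load): agent_id=4 -> matches Eve
  - ticket 3 (Export error): agent_id=1 -> matches Frank
  - ticket 4 (Stale cache): agent_id=5 -> matches Carol
  - ticket 5 (Crash on save): agent_id=2 -> matches Iris
  - ticket 6 (Broken link): agent_id=4 -> matches Eve
  - ticket 7 (Null pointer): agent_id=2 -> matches Iris
  - ticket 8 (Missing icon): agent_id=NULL, no match -> kept with NULL
Match against tickets (self):
  - ticket 1 (Off by one): blocked_by=NULL -> NULL
  - ticket 2 (Slow page load): blocked_by=1 -> Off by one
  - ticket 3 (Export error): blocked_by=NULL -> NULL
  - ticket 4 (Stale cache): blocked_by=2 -> Slow page load
  - ticket 5 (Crash on save): blocked_by=4 -> Stale cache
  - ticket 6 (Broken link): blocked_by=NULL -> NULL
  - ticket 7 (Null pointer): blocked_by=5 -> Crash on save
  - ticket 8 (Missing icon): blocked_by=NULL -> NULL

SQL:
SELECT a.title, b.name AS agent, c.title AS blocked_by
FROM tickets a
LEFT JOIN agents b ON a.agent_id = b.id
LEFT JOIN tickets c ON a.blocked_by = c.id

Result:
title          | agent | blocked_by    
---------------+-------+---------------
Off by one     | Carol | NULL          
Slow page load | Eve   | Off by one    
Export error   | Frank | NULL          
Stale cache    | Carol | Slow page load
Crash on save  | Iris  | Stale cache   
Broken link    | Eve   | NULL          
Null pointer   | Iris  | Crash on save 
Missing icon   | NULL  | NULL          


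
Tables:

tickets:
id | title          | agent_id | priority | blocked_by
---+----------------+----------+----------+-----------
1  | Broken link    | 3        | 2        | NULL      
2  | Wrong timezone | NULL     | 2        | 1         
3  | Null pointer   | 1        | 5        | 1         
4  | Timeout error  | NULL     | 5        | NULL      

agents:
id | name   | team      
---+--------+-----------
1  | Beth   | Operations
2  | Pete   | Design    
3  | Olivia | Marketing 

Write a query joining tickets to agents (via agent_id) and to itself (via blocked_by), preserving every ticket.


Two LEFT JOINs from the same base table tickets: one to agents via agent_id, one to tickets itself via blocked_by. Both are LEFT so every ticket is preserved.
Match against agents:
  - ticket 1 (Broken link): agent_id=3 -> matches Olivia
  - ticket 2 (Wrong timezone): agent_id=NULL, no match -> kept with NULL
  - ticket 3 (Null pointer): agent_id=1 -> matches Beth
  - ticket 4 (Timeout error): agent_id=NULL, no match -> kept with NULL
Match against tickets (self):
  - ticket 1 (Broken link): blocked_by=NULL -> NULL
  - ticket 2 (Wrong timezone): blocked_by=1 -> Broken link
  - ticket 3 (Null pointer): blocked_by=1 -> Broken link
  - ticket 4 (Timeout error): blocked_by=NULL -> NULL

SQL:
SELECT a.title, b.name AS agent, c.title AS blocked_by
FROM tickets a
LEFT JOIN agents b ON a.agent_id = b.id
LEFT JOIN tickets c ON a.blocked_by = c.id

Result:
title          | agent  | blocked_by 
---------------+--------+------------
Broken link    | Olivia | NULL       
Wrong timezone | NULL   | Broken link
Null pointer   | Beth   | Broken link
Timeout error  | NULL   | NULL       


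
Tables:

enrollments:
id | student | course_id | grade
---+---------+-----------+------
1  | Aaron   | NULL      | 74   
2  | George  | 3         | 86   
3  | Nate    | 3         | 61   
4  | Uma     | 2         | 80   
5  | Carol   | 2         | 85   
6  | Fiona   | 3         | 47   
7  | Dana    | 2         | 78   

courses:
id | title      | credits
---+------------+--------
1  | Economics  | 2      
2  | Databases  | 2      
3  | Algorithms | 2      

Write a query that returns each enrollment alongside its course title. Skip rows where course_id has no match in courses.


INNER JOIN keeps only enrollments rows whose course_id matches an id in courses. Walk through each enrollment:
  - enrollment 1 (Aaron): course_id=NULL, no match -> dropped
  - enrollment 2 (George): course_id=3 -> matches Algorithms
  - enrollment 3 (Nate): course_id=3 -> matches Algorithms
  - enrollment 4 (Uma): course_id=2 -> matches Databases
  - enrollment 5 (Carol): course_id=2 -> matches Databases
  - enrollment 6 (Fiona): course_id=3 -> matches Algorithms
  - enrollment 7 (Dana): course_id=2 -> matches Databases
So 1 of 7 rows is dropped.

SQL:
SELECT a.student, b.title AS course
FROM enrollments a
INNER JOIN courses b ON a.course_id = b.id

Result:
student | course    
--------+-----------
George  | Algorithms
Nate    | Algorithms
Uma     | Databases 
Carol   | Databases 
Fiona   | Algorithms
Dana    | Databases 


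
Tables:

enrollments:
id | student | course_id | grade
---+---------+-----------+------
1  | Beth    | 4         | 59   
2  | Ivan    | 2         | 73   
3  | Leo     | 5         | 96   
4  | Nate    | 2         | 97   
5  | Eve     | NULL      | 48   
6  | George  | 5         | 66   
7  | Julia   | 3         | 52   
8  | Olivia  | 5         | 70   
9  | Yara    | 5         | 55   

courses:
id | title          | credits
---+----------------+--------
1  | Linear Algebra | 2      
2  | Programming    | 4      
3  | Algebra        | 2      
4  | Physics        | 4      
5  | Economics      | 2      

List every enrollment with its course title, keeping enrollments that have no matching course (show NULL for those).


LEFT JOIN keeps every row from enrollments (the left table); where course_id has no match in courses, the course columns become NULL. Walk through each enrollment:
  - enrollment 1 (Beth): course_id=4 -> matches Physics
  - enrollment 2 (Ivan): course_id=2 -> matches Programming
  - enrollment 3 (Leo): course_id=5 -> matches Economics
  - enrollment 4 (Nate): course_id=2 -> matches Programming
  - enrollment 5 (Eve): course_id=NULL, no match -> kept with NULL
  - enrollment 6 (George): course_id=5 -> matches Economics
  - enrollment 7 (Julia): course_id=3 -> matches Algebra
  - enrollment 8 (Olivia): course_id=5 -> matches Economics
  - enrollment 9 (Yara): course_id=5 -> matches Economics
All 9 rows appear; 1 has NULL course.

SQL:
SELECT a.student, b.title AS course
FROM enrollments a
LEFT JOIN courses b ON a.course_id = b.id

Result:
student | course     
--------+------------
Beth    | Physics    
Ivan    | Programming
Leo     | Economics  
Nate    | Programming
Eve     | NULL       
George  | Economics  
Julia   | Algebra    
Olivia  | Economics  
Yara    | Economics  


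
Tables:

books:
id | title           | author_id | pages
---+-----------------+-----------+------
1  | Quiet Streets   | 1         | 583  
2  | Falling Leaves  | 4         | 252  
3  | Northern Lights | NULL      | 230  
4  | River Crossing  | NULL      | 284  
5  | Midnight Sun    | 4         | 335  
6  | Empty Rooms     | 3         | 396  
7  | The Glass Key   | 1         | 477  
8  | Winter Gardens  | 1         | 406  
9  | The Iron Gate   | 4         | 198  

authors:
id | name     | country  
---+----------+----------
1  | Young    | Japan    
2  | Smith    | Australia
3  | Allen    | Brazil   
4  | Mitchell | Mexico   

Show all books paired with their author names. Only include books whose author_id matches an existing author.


INNER JOIN keeps only books rows whose author_id matches an id in authors. Walk through each book:
  - book 1 (Quiet Streets): author_id=1 -> matches Young
  - book 2 (Falling Leaves): author_id=4 -> matches Mitchell
  - book 3 (Northern Lights): author_id=NULL, no match -> dropped
  - book 4 (River Crossing): author_id=NULL, no match -> dropped
  - book 5 (Midnight Sun): author_id=4 -> matches Mitchell
  - book 6 (Empty Rooms): author_id=3 -> matches Allen
  - book 7 (The Glass Key): author_id=1 -> matches Young
  - book 8 (Winter Gardens): author_id=1 -> matches Young
  - book 9 (The Iron Gate): author_id=4 -> matches Mitchell
So 2 of 9 rows are dropped.

SQL:
SELECT a.title, b.name AS author
FROM books a
INNER JOIN authors b ON a.author_id = b.id

Result:
title          | author  
---------------+---------
Quiet Streets  | Young   
Falling Leaves | Mitchell
Midnight Sun   | Mitchell
Empty Rooms    | Allen   
The Glass Key  | Young   
Winter Gardens | Young   
The Iron Gate  | Mitchell


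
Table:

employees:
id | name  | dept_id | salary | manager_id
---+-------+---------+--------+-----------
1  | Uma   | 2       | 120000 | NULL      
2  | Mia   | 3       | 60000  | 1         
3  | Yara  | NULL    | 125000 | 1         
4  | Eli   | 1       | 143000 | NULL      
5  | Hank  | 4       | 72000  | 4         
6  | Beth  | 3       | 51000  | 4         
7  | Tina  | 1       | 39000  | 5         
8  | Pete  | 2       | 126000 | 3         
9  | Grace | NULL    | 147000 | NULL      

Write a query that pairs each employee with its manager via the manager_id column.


This is a self-join: employees is joined to a second copy of itself, matching each row's manager_id to another row's id. Use LEFT JOIN so rows with manager_id=NULL are kept.
  - employee 1 (Uma): manager_id=NULL -> NULL
  - employee 2 (Mia): manager_id=1 -> Uma
  - employee 3 (Yara): manager_id=1 -> Uma
  - employee 4 (Eli): manager_id=NULL -> NULL
  - employee 5 (Hank): manager_id=4 -> Eli
  - employee 6 (Beth): manager_id=4 -> Eli
  - employee 7 (Tina): manager_id=5 -> Hank
  - employee 8 (Pete): manager_id=3 -> Yara
  - employee 9 (Grace): manager_id=NULL -> NULL

SQL:
SELECT a.name AS item, b.name AS manager
FROM employees a
LEFT JOIN employees b ON a.manager_id = b.id

Result:
item  | manager
------+--------
Uma   | NULL   
Mia   | Uma    
Yara  | Uma    
Eli   | NULL   
Hank  | Eli    
Beth  | Eli    
Tina  | Hank   
Pete  | Yara   
Grace | NULL   


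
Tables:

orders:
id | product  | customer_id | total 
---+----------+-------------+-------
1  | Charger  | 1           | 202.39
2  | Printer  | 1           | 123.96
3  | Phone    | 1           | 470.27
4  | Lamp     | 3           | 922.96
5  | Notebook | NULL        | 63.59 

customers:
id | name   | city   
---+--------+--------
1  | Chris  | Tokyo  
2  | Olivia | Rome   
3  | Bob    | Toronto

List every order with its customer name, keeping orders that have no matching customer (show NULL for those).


LEFT JOIN keeps every row from orders (the left table); where customer_id has no match in customers, the customer columns become NULL. Walk through each order:
  - order 1 (Charger): customer_id=1 -> matches Chris
  - order 2 (Printer): customer_id=1 -> matches Chris
  - order 3 (Phone): customer_id=1 -> matches Chris
  - order 4 (Lamp): customer_id=3 -> matches Bob
  - order 5 (Notebook): customer_id=NULL, no match -> kept with NULL
All 5 rows appear; 1 has NULL customer.

SQL:
SELECT a.product, b.name AS customer
FROM orders a
LEFT JOIN customers b ON a.customer_id = b.id

Result:
product  | customer
---------+---------
Charger  | Chris   
Printer  | Chris   
Phone    | Chris   
Lamp     | Bob     
Notebook | NULL    


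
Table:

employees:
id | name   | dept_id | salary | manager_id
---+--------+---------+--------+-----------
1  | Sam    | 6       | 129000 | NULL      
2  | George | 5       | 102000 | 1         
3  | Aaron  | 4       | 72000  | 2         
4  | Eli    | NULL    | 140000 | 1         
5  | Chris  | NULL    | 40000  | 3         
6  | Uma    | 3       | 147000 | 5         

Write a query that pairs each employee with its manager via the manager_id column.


This is a self-join: employees is joined to a second copy of itself, matching each row's manager_id to another row's id. Use LEFT JOIN so rows with manager_id=NULL are kept.
  - employee 1 (Sam): manager_id=NULL -> NULL
  - employee 2 (George): manager_id=1 -> Sam
  - employee 3 (Aaron): manager_id=2 -> George
  - employee 4 (Eli): manager_id=1 -> Sam
  - employee 5 (Chris): manager_id=3 -> Aaron
  - employee 6 (Uma): manager_id=5 -> Chris

SQL:
SELECT a.name AS item, b.name AS manager
FROM employees a
LEFT JOIN employees b ON a.manager_id = b.id

Result:
item   | manager
-------+--------
Sam    | NULL   
George | Sam    
Aaron  | George 
Eli    | Sam    
Chris  | Aaron  
Uma    | Chris  


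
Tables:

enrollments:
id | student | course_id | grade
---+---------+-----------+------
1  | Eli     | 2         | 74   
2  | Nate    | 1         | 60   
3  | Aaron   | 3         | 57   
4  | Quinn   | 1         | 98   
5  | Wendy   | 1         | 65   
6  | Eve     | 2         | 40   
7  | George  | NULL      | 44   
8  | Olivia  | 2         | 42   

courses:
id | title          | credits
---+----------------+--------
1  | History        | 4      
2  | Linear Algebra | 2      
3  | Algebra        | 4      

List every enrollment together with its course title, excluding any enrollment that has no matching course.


INNER JOIN keeps only enrollments rows whose course_id matches an id in courses. Walk through each enrollment:
  - enrollment 1 (Eli): course_id=2 -> matches Linear Algebra
  - enrollment 2 (Nate): course_id=1 -> matches History
  - enrollment 3 (Aaron): course_id=3 -> matches Algebra
  - enrollment 4 (Quinn): course_id=1 -> matches History
  - enrollment 5 (Wendy): course_id=1 -> matches History
  - enrollment 6 (Eve): course_id=2 -> matches Linear Algebra
  - enrollment 7 (George): course_id=NULL, no match -> dropped
  - enrollment 8 (Olivia): course_id=2 -> matches Linear Algebra
So 1 of 8 rows is dropped.

SQL:
SELECT a.student, b.title AS course
FROM enrollments a
INNER JOIN courses b ON a.course_id = b.id

Result:
student | course        
--------+---------------
Eli     | Linear Algebra
Nate    | History       
Aaron   | Algebra       
Quinn   | History       
Wendy   | History       
Eve     | Linear Algebra
Olivia  | Linear Algebra


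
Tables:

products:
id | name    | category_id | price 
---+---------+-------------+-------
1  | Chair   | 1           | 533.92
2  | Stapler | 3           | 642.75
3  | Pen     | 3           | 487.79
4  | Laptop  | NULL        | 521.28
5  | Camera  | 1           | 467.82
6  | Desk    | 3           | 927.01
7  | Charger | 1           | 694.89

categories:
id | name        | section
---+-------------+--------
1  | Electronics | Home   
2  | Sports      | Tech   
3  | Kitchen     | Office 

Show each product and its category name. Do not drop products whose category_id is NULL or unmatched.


LEFT JOIN keeps every row from products (the left table); where category_id has no match in categories, the category columns become NULL. Walk through each product:
  - product 1 (Chair): category_id=1 -> matches Electronics
  - product 2 (Stapler): category_id=3 -> matches Kitchen
  - product 3 (Pen): category_id=3 -> matches Kitchen
  - product 4 (Laptop): category_id=NULL, no match -> kept with NULL
  - product 5 (Camera): category_id=1 -> matches Electronics
  - product 6 (Desk): category_id=3 -> matches Kitchen
  - product 7 (Charger): category_id=1 -> matches Electronics
All 7 rows appear; 1 has NULL category.

SQL:
SELECT a.name, b.name AS category
FROM products a
LEFT JOIN categories b ON a.category_id = b.id

Result:
name    | category   
--------+------------
Chair   | Electronics
Stapler | Kitchen    
Pen     | Kitchen    
Laptop  | NULL       
Camera  | Electronics
Desk    | Kitchen    
Charger | Electronics


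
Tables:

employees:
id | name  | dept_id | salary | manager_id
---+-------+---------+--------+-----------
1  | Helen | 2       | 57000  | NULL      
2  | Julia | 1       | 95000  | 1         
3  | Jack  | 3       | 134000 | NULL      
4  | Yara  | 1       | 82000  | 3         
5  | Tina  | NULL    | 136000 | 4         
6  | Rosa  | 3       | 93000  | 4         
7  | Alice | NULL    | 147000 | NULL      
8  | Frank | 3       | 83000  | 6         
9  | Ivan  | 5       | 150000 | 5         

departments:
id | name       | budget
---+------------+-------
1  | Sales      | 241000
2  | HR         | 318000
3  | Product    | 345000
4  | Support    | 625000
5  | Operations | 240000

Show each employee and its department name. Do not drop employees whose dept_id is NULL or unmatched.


LEFT JOIN keeps every row from employees (the left table); where dept_id has no match in departments, the department columns become NULL. Walk through each employee:
  - employee 1 (Helen): dept_id=2 -> matches HR
  - employee 2 (Julia): dept_id=1 -> matches Sales
  - employee 3 (Jack): dept_id=3 -> matches Product
  - employee 4 (Yara): dept_id=1 -> matches Sales
  - employee 5 (Tina): dept_id=NULL, no match -> kept with NULL
  - employee 6 (Rosa): dept_id=3 -> matches Product
  - employee 7 (Alice): dept_id=NULL, no match -> kept with NULL
  - employee 8 (Frank): dept_id=3 -> matches Product
  - employee 9 (Ivan): dept_id=5 -> matches Operations
All 9 rows appear; 2 have NULL department.

SQL:
SELECT a.name, b.name AS department
FROM employees a
LEFT JOIN departments b ON a.dept_id = b.id

Result:
name  | department
------+-----------
Helen | HR        
Julia | Sales     
Jack  | Product   
Yara  | Sales     
Tina  | NULL      
Rosa  | Product   
Alice | NULL      
Frank | Product   
Ivan  | Operations


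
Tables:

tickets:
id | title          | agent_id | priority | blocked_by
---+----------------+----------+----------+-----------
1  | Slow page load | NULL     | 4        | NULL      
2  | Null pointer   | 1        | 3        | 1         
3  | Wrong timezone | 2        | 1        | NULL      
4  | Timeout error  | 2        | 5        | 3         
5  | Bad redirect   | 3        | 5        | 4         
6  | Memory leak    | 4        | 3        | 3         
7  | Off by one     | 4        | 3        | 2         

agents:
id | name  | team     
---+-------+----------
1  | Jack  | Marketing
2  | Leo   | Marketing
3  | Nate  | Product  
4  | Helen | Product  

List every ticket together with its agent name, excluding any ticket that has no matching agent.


INNER JOIN keeps only tickets rows whose agent_id matches an id in agents. Walk through each ticket:
  - ticket 1 (Slow page load): agent_id=NULL, no match -> dropped
  - ticket 2 (Null pointer): agent_id=1 -> matches Jack
  - ticket 3 (Wrong timezone): agent_id=2 -> matches Leo
  - ticket 4 (Timeout error): agent_id=2 -> matches Leo
  - ticket 5 (Bad redirect): agent_id=3 -> matches Nate
  - ticket 6 (Memory leak): agent_id=4 -> matches Helen
  - ticket 7 (Off by one): agent_id=4 -> matches Helen
So 1 of 7 rows is dropped.

SQL:
SELECT a.title, b.name AS agent
FROM tickets a
INNER JOIN agents b ON a.agent_id = b.id

Result:
title          | agent
---------------+------
Null pointer   | Jack 
Wrong timezone | Leo  
Timeout error  | Leo  
Bad redirect   | Nate 
Memory leak    | Helen
Off by one     | Helen


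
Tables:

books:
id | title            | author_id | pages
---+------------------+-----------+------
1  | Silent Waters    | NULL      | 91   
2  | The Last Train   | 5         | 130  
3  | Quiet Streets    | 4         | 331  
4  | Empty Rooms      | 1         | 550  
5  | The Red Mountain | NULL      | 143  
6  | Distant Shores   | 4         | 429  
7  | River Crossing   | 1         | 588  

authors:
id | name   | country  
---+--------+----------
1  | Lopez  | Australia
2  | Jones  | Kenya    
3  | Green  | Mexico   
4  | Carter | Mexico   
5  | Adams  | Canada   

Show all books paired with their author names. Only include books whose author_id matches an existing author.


INNER JOIN keeps only books rows whose author_id matches an id in authors. Walk through each book:
  - book 1 (Silent Waters): author_id=NULL, no match -> dropped
  - book 2 (The Last Train): author_id=5 -> matches Adams
  - book 3 (Quiet Streets): author_id=4 -> matches Carter
  - book 4 (Empty Rooms): author_id=1 -> matches Lopez
  - book 5 (The Red Mountain): author_id=NULL, no match -> dropped
  - book 6 (Distant Shores): author_id=4 -> matches Carter
  - book 7 (River Crossing): author_id=1 -> matches Lopez
So 2 of 7 rows are dropped.

SQL:
SELECT a.title, b.name AS author
FROM books a
INNER JOIN authors b ON a.author_id = b.id

Result:
title          | author
---------------+-------
The Last Train | Adams 
Quiet Streets  | Carter
Empty Rooms    | Lopez 
Distant Shores | Carter
River Crossing | Lopez 


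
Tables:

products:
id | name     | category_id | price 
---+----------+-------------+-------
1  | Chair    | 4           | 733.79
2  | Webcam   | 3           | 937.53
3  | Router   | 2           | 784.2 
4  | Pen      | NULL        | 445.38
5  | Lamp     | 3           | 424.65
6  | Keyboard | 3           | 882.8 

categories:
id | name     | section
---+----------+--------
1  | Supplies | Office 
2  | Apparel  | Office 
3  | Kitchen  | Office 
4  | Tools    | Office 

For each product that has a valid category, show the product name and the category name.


INNER JOIN keeps only products rows whose category_id matches an id in categories. Walk through each product:
  - product 1 (Chair): category_id=4 -> matches Tools
  - product 2 (Webcam): category_id=3 -> matches Kitchen
  - product 3 (Router): category_id=2 -> matches Apparel
  - product 4 (Pen): category_id=NULL, no match -> dropped
  - product 5 (Lamp): category_id=3 -> matches Kitchen
  - product 6 (Keyboard): category_id=3 -> matches Kitchen
So 1 of 6 rows is dropped.

SQL:
SELECT a.name, b.name AS category
FROM products a
INNER JOIN categories b ON a.category_id = b.id

Result:
name     | category
---------+---------
Chair    | Tools   
Webcam   | Kitchen 
Router   | Apparel 
Lamp     | Kitchen 
Keyboard | Kitchen 


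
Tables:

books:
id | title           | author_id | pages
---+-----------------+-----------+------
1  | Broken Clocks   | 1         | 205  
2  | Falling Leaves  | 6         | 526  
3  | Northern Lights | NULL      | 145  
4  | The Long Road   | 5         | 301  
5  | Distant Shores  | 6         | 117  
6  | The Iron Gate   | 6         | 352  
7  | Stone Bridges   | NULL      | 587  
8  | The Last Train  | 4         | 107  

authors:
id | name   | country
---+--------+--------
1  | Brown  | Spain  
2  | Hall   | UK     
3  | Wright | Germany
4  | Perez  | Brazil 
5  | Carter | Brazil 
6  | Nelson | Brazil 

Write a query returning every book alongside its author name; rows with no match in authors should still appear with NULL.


LEFT JOIN keeps every row from books (the left table); where author_id has no match in authors, the author columns become NULL. Walk through each book:
  - book 1 (Broken Clocks): author_id=1 -> matches Brown
  - book 2 (Falling Leaves): author_id=6 -> matches Nelson
  - book 3 (Northern Lights): author_id=NULL, no match -> kept with NULL
  - book 4 (The Long Road): author_id=5 -> matches Carter
  - book 5 (Distant Shores): author_id=6 -> matches Nelson
  - book 6 (The Iron Gate): author_id=6 -> matches Nelson
  - book 7 (Stone Bridges): author_id=NULL, no match -> kept with NULL
  - book 8 (The Last Train): author_id=4 -> matches Perez
All 8 rows appear; 2 have NULL author.

SQL:
SELECT a.title, b.name AS author
FROM books a
LEFT JOIN authors b ON a.author_id = b.id

Result:
title           | author
----------------+-------
Broken Clocks   | Brown 
Falling Leaves  | Nelson
Northern Lights | NULL  
The Long Road   | Carter
Distant Shores  | Nelson
The Iron Gate   | Nelson
Stone Bridges   | NULL  
The Last Train  | Perez 


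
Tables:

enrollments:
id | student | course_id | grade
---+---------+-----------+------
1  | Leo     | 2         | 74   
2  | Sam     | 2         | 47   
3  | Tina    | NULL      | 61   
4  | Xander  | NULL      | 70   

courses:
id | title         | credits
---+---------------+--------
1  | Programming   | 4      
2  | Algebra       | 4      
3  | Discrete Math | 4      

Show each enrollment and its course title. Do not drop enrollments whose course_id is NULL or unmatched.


LEFT JOIN keeps every row from enrollments (the left table); where course_id has no match in courses, the course columns become NULL. Walk through each enrollment:
  - enrollment 1 (Leo): course_id=2 -> matches Algebra
  - enrollment 2 (Sam): course_id=2 -> matches Algebra
  - enrollment 3 (Tina): course_id=NULL, no match -> kept with NULL
  - enrollment 4 (Xander): course_id=NULL, no match -> kept with NULL
All 4 rows appear; 2 have NULL course.

SQL:
SELECT a.student, b.title AS course
FROM enrollments a
LEFT JOIN courses b ON a.course_id = b.id

Result:
student | course 
--------+--------
Leo     | Algebra
Sam     | Algebra
Tina    | NULL   
Xander  | NULL   


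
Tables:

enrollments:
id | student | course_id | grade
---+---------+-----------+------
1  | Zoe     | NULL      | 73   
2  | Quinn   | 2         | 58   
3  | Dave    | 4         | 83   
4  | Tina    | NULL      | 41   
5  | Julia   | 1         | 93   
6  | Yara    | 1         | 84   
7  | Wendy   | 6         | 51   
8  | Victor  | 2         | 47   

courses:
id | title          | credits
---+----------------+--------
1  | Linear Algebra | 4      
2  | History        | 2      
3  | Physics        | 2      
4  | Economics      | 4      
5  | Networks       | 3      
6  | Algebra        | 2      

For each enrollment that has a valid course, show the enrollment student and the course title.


INNER JOIN keeps only enrollments rows whose course_id matches an id in courses. Walk through each enrollment:
  - enrollment 1 (Zoe): course_id=NULL, no match -> dropped
  - enrollment 2 (Quinn): course_id=2 -> matches History
  - enrollment 3 (Dave): course_id=4 -> matches Economics
  - enrollment 4 (Tina): course_id=NULL, no match -> dropped
  - enrollment 5 (Julia): course_id=1 -> matches Linear Algebra
  - enrollment 6 (Yara): course_id=1 -> matches Linear Algebra
  - enrollment 7 (Wendy): course_id=6 -> matches Algebra
  - enrollment 8 (Victor): course_id=2 -> matches History
So 2 of 8 rows are dropped.

SQL:
SELECT a.student, b.title AS course
FROM enrollments a
INNER JOIN courses b ON a.course_id = b.id

Result:
student | course        
--------+---------------
Quinn   | History       
Dave    | Economics     
Julia   | Linear Algebra
Yara    | Linear Algebra
Wendy   | Algebra       
Victor  | History       
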